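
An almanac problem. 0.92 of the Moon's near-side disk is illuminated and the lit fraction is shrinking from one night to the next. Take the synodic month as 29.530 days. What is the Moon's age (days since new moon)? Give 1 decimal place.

cos θ = 1 − 2f = -0.840, giving a principal value of 147.1°.
Since the Moon is past full (waning), take the reflex angle: θ = 360° − 147.1° = 212.9°.
That fraction of the synodic month is 212.9/360 × 29.530 d ≈ 17.46 d.

17.5 days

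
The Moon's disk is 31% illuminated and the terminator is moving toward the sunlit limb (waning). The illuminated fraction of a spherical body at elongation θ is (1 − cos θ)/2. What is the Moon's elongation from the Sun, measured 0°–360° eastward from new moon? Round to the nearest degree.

292°

cos θ = 1 − 2f = 0.380, giving a principal value of 67.7°.
A waning Moon lies in 180°–360°, so θ = 360° − 67.7° = 292.3°.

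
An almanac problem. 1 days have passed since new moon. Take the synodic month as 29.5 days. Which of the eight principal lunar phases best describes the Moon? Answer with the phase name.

new moon

θ ≈ 360° × 1/29.5 = 12°, which falls in the new moon sector.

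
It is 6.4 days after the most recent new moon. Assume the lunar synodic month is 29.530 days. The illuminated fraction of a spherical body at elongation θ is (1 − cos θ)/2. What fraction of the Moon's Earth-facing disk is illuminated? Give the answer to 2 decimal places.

The Moon has covered 6.4/29.530 of its cycle, so θ ≈ 360° × 6.4/29.530 = 78.0°.
With cos θ = 0.208, the lit fraction is (1 − 0.208)/2 ≈ 0.396.

0.40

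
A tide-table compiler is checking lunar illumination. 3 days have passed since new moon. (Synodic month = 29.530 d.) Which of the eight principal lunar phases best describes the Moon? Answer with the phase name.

waxing crescent

θ ≈ 360° × 3/29.530 = 37°, which falls in the waxing crescent sector.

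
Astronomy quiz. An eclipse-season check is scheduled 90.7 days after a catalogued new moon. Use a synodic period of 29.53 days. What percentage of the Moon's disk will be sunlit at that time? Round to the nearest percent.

5%

90.7/29.53 = 3.071 lunations, so 3 complete cycles and 2.11 d into the next.
Phase angle: θ = 360°·(2.11 d)/(29.53 d) = 25.7°.
Illuminated fraction = (1 − cos 25.7°)/2 = (1 − 0.901)/2 ≈ 0.050, so 5%.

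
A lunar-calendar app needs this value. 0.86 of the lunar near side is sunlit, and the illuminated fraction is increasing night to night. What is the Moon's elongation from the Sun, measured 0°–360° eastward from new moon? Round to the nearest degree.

136°

Invert f = (1 − cos θ)/2 to get cos θ = 1 − 2(0.86) = -0.720, hence θ₀ = arccos -0.720 = 136.1°.
The Moon is waxing (0°–180°), so θ = 136.1° directly.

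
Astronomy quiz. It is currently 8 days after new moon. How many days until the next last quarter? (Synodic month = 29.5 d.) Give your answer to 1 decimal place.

Last quarter is 0.75 of the way through the cycle: age 0.75 × 29.5 = 22.125 d.
That is 22.125 − 8 = 14.125 days ahead.

14.1 days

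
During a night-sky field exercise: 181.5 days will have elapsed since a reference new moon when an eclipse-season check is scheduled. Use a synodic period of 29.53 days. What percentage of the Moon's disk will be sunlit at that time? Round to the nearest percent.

181.5/29.53 = 6.146 lunations, so 6 complete cycles and 4.32 d into the next.
The Moon has covered 4.32/29.53 of its cycle, so θ ≈ 360° × 4.32/29.53 = 52.7°.
cos 52.7° = 0.606, so f = (1 − 0.606)/2 = 0.197, so 20%.

20%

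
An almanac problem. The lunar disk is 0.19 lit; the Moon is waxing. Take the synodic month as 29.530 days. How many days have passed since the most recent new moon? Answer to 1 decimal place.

4.2 days

From f = (1 − cos θ)/2: cos θ = 1 − 2×0.19 = 0.620; arccos → 51.7°.
Waxing ⇒ before full, so θ = 51.7°.
At 360°/29.530 d per day, 51.7° corresponds to 4.24 days.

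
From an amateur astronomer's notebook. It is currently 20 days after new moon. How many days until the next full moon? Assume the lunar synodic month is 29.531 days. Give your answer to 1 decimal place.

Full moon occurs at elongation 180°, i.e. at age 29.531 × 180/360 = 14.765 d.
Already past this cycle's full moon; the next is at 14.765 + 29.531 = 44.296 d, so 44.296 − 20 = 24.296 days.

24.3 days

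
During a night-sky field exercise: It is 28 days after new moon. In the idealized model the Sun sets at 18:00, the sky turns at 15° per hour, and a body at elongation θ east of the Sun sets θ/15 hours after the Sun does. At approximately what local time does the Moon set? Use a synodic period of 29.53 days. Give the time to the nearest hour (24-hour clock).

Phase angle: θ = 360°·(28 d)/(29.53 d) = 341.3°.
At 15° of sky rotation per hour, 341.3° corresponds to a 22.76 h lag.
18:00 + 22.76 h ≈ 16:45 → 17:00 to the nearest hour.

17:00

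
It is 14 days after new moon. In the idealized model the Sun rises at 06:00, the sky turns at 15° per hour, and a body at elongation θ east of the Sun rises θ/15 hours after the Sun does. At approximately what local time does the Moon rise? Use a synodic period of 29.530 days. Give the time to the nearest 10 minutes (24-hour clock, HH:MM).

17:20

The Moon has covered 14/29.530 of its cycle, so θ ≈ 360° × 14/29.530 = 170.7°.
The Moon trails the Sun by θ/15 = 170.7/15 ≈ 11.38 hours.
06:00 + 11.378 h ≈ 17:23 → 17:20 to the nearest ten minutes.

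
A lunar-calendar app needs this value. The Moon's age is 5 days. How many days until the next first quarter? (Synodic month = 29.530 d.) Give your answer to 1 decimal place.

First quarter is 0.25 of the way through the cycle: age 0.25 × 29.530 = 7.383 d.
So 2.383 days remain (7.383 − 5).

2.4 days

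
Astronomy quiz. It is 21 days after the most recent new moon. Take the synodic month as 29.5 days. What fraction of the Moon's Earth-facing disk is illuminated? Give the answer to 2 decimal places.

0.62

The Moon has covered 21/29.5 of its cycle, so θ ≈ 360° × 21/29.5 = 256.3°.
cos 256.3° = (-0.237), so f = (1 − (-0.237))/2 = 0.619.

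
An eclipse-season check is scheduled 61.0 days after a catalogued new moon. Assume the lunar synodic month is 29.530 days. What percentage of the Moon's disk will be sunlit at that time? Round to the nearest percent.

61.0 d spans 2 complete synodic months (2 × 29.530 = 59.06 d) plus 1.94 d.
The Moon has covered 1.94/29.530 of its cycle, so θ ≈ 360° × 1.94/29.530 = 23.7°.
With cos θ = 0.916, the lit fraction is (1 − 0.916)/2 ≈ 0.042, so 4%.

4%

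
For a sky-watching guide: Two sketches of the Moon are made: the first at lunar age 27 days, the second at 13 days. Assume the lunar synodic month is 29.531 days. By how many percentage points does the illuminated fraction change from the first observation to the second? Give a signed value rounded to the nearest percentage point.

θ₁ = 360° × 27/29.531 = 329.1°, f₁ = (1 − cos θ₁)/2 = 0.071.
θ₂ = 360° × 13/29.531 = 158.5°, f₂ = (1 − cos θ₂)/2 = 0.965.
Change = f₂ − f₁ = +0.894 → +89 percentage points.

+89 percentage points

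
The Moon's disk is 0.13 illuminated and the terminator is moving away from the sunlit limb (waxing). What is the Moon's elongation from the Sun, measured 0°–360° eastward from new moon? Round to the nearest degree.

42°

From f = (1 − cos θ)/2: cos θ = 1 − 2×0.13 = 0.740; arccos → 42.3°.
Waxing ⇒ before full, so θ = 42.3°.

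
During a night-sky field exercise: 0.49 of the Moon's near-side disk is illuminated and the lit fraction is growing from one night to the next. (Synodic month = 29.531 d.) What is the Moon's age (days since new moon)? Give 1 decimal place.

7.3 days

cos θ = 1 − 2f = 0.020, giving a principal value of 88.9°.
Before full moon the principal value applies: θ = 88.9°.
That fraction of the synodic month is 88.9/360 × 29.531 d ≈ 7.29 d.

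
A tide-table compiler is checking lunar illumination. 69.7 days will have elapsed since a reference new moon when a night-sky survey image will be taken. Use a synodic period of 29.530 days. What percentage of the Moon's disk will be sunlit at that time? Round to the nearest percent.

Reduce mod P: 69.7 − 2×29.530 = 10.64 d into the current lunation.
Phase angle: θ = 360°·(10.64 d)/(29.530 d) = 129.7°.
cos 129.7° = (-0.639), so f = (1 − (-0.639))/2 = 0.819, so 82%.

82%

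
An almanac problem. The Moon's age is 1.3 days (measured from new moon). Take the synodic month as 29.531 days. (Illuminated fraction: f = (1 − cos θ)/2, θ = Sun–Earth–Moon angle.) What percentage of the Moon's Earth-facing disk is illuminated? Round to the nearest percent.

Phase angle: θ = 360°·(1.3 d)/(29.531 d) = 15.8°.
Illuminated fraction = (1 − cos 15.8°)/2 = (1 − 0.962)/2 ≈ 0.019, so 2%.

2%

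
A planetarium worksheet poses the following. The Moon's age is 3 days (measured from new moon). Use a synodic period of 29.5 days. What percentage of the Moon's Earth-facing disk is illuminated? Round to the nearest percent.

10%

Elongation θ = 360° × 3/29.5 ≈ 36.6°.
With cos θ = 0.803, the lit fraction is (1 − 0.803)/2 ≈ 0.099, so 10%.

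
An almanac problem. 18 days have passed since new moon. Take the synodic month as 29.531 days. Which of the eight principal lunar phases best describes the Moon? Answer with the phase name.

waning gibbous

θ ≈ 360° × 18/29.531 = 219°, which falls in the waning gibbous sector.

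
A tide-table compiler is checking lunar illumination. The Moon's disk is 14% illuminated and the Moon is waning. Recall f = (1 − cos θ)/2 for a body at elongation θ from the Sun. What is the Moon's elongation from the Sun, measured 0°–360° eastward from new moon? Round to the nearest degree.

Invert f = (1 − cos θ)/2 to get cos θ = 1 − 2(0.14) = 0.720, hence θ₀ = arccos 0.720 = 43.9°.
Waning ⇒ past full, so θ = 360° − 43.9° = 316.1°.

316°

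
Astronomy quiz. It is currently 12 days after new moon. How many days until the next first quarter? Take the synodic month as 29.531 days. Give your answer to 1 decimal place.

24.9 days

First quarter occurs at elongation 90°, i.e. at age 29.531 × 90/360 = 7.383 d.
Already past this cycle's first quarter; the next is at 7.383 + 29.531 = 36.914 d, so 36.914 − 12 = 24.914 days.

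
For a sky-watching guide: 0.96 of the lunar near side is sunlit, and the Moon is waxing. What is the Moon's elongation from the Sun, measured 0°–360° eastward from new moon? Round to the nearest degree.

From f = (1 − cos θ)/2: cos θ = 1 − 2×0.96 = -0.920; arccos → 156.9°.
Before full moon the principal value applies: θ = 156.9°.

157°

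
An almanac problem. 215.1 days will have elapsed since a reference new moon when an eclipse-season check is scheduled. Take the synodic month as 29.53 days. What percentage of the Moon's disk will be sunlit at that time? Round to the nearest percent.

Reduce mod P: 215.1 − 7×29.53 = 8.39 d into the current lunation.
Phase angle: θ = 360°·(8.39 d)/(29.53 d) = 102.3°.
cos 102.3° = (-0.213), so f = (1 − (-0.213))/2 = 0.606, so 61%.

61%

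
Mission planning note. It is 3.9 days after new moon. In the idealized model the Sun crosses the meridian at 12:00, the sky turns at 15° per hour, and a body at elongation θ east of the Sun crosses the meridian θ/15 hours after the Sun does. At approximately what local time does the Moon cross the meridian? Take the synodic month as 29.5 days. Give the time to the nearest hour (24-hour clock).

Phase angle: θ = 360°·(3.9 d)/(29.5 d) = 47.6°.
At 15° of sky rotation per hour, 47.6° corresponds to a 3.17 h lag.
12:00 + 3.17 h ≈ 15:10 → 15:00 to the nearest hour.

15:00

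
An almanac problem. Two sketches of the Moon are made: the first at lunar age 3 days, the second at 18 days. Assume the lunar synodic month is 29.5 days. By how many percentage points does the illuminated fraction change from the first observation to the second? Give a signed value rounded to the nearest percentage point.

+79 percentage points

θ₁ = 360° × 3/29.5 = 36.6°, f₁ = (1 − cos θ₁)/2 = 0.099.
θ₂ = 360° × 18/29.5 = 219.7°, f₂ = (1 − cos θ₂)/2 = 0.885.
Change = f₂ − f₁ = +0.786 → +79 percentage points.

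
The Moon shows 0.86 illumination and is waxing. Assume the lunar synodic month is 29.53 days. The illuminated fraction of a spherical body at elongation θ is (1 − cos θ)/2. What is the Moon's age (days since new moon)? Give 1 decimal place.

Invert f = (1 − cos θ)/2 to get cos θ = 1 − 2(0.86) = -0.720, hence θ₀ = arccos -0.720 = 136.1°.
The Moon is waxing (0°–180°), so θ = 136.1° directly.
At 360°/29.53 d per day, 136.1° corresponds to 11.16 days.

11.2 days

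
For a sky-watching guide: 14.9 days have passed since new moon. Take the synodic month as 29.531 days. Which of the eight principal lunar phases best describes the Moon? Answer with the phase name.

θ ≈ 360° × 14.9/29.531 = 182°, which falls in the full moon sector.

full moon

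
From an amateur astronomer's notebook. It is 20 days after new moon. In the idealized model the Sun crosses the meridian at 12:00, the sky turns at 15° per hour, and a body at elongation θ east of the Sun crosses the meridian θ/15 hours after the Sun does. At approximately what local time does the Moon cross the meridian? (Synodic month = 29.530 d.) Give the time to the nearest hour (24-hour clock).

04:00

Phase angle: θ = 360°·(20 d)/(29.530 d) = 243.8°.
Delay after the Sun = 243.8° / (15°/h) ≈ 16.25 h.
12:00 + 16.25 h ≈ 04:15 → 04:00 to the nearest hour.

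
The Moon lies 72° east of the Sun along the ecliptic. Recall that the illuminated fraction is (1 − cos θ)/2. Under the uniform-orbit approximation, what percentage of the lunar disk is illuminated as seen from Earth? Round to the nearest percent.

35%

cos 72° = 0.309, so f = (1 − 0.309)/2 = 0.345, i.e. 35%.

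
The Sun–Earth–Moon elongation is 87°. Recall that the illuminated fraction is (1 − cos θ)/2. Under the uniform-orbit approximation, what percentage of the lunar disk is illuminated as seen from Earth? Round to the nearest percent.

47%

cos 87° = 0.052, so f = (1 − 0.052)/2 = 0.474, i.e. 47%.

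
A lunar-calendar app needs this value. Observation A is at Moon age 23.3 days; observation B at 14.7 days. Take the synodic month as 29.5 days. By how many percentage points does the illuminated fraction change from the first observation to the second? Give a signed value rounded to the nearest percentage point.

First observation: θ = 360°·23.3/29.5 = 284.3°, so f = 0.376.
Second observation: θ = 179.4°, f = 1.000.
Δf = 1.000 − 0.376 = +0.624, i.e. +62 pp.

+62 pp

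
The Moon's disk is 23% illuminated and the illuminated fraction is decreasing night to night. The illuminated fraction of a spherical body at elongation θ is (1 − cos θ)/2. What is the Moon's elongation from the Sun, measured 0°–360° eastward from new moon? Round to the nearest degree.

cos θ = 1 − 2f = 0.540, giving a principal value of 57.3°.
Since the Moon is past full (waning), take the reflex angle: θ = 360° − 57.3° = 302.7°.

303°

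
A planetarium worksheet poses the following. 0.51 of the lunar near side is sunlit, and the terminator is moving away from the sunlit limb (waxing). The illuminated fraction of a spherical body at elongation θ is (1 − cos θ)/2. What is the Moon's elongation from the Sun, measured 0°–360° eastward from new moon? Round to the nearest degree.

91°

cos θ = 1 − 2f = -0.020, giving a principal value of 91.1°.
Before full moon the principal value applies: θ = 91.1°.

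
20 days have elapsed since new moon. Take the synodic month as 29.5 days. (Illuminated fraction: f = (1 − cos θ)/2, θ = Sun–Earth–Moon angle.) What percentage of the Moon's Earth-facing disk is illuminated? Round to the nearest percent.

Elongation θ = 360° × 20/29.5 ≈ 244.1°.
Illuminated fraction = (1 − cos 244.1°)/2 = (1 − (-0.437))/2 ≈ 0.719, so 72%.

72%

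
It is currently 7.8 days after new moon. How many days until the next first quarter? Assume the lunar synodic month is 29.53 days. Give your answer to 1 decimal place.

First quarter is 0.25 of the way through the cycle: age 0.25 × 29.53 = 7.383 d.
Already past this cycle's first quarter; the next is at 7.383 + 29.53 = 36.913 d, so 36.913 − 7.8 = 29.113 days.

29.1 days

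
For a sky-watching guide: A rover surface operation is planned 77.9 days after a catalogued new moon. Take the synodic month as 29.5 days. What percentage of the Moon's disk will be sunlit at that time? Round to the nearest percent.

77.9/29.5 = 2.641 lunations, so 2 complete cycles and 18.90 d into the next.
Elongation θ = 360° × 18.90/29.5 ≈ 230.6°.
With cos θ = (-0.634), the lit fraction is (1 − (-0.634))/2 ≈ 0.817, so 82%.

82%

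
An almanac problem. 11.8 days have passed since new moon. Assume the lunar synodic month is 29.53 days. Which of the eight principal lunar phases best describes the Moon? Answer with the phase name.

waxing gibbous

At 11.8/29.53 of the cycle, θ ≈ 144° — the waxing gibbous range.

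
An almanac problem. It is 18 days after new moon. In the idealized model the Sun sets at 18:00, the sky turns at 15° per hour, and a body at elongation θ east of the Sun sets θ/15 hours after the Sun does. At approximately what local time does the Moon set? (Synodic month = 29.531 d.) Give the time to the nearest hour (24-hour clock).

Elongation θ = 360° × 18/29.531 ≈ 219.4°.
Delay after the Sun = 219.4° / (15°/h) ≈ 14.63 h.
18:00 + 14.63 h ≈ 08:38 → 09:00 to the nearest hour.

09:00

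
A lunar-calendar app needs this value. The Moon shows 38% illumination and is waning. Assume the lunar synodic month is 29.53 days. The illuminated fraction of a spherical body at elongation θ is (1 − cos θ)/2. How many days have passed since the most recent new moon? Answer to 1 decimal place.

23.3 days

Invert f = (1 − cos θ)/2 to get cos θ = 1 − 2(0.38) = 0.240, hence θ₀ = arccos 0.240 = 76.1°.
Since the Moon is past full (waning), take the reflex angle: θ = 360° − 76.1° = 283.9°.
Age = 29.53 × 283.9°/360° ≈ 23.29 days.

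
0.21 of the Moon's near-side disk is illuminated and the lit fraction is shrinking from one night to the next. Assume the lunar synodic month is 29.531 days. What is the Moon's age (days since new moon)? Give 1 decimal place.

Invert f = (1 − cos θ)/2 to get cos θ = 1 − 2(0.21) = 0.580, hence θ₀ = arccos 0.580 = 54.5°.
Since the Moon is past full (waning), take the reflex angle: θ = 360° − 54.5° = 305.5°.
That fraction of the synodic month is 305.5/360 × 29.531 d ≈ 25.06 d.

25.1 days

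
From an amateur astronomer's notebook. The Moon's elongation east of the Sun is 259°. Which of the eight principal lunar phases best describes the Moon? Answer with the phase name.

last quarter

259° lies in the last quarter sector of the 8-phase cycle.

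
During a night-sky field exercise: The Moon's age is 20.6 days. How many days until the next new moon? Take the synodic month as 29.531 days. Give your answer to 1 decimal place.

8.9 days

The next new moon completes the synodic month: 29.531 − 20.6 = 8.931 days.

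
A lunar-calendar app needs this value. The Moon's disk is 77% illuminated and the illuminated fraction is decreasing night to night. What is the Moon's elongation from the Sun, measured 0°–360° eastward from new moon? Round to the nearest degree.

cos θ = 1 − 2f = -0.540, giving a principal value of 122.7°.
A waning Moon lies in 180°–360°, so θ = 360° − 122.7° = 237.3°.

237°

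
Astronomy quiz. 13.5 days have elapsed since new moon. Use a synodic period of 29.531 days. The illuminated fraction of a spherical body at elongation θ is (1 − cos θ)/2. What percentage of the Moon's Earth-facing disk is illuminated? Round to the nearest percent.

98%

The Moon has covered 13.5/29.531 of its cycle, so θ ≈ 360° × 13.5/29.531 = 164.6°.
With cos θ = (-0.964), the lit fraction is (1 − (-0.964))/2 ≈ 0.982, so 98%.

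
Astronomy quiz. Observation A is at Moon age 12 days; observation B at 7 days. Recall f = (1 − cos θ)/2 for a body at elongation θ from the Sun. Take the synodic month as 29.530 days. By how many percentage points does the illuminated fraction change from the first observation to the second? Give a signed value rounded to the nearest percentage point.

-46 pp

θ₁ = 360° × 12/29.530 = 146.3°, f₁ = (1 − cos θ₁)/2 = 0.916.
θ₂ = 360° × 7/29.530 = 85.3°, f₂ = (1 − cos θ₂)/2 = 0.459.
Change = f₂ − f₁ = -0.457 → -46 percentage points.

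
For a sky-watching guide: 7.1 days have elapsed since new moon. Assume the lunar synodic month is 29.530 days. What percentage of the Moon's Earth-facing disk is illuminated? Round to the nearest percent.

47%

Elongation θ = 360° × 7.1/29.530 ≈ 86.6°.
Illuminated fraction = (1 − cos 86.6°)/2 = (1 − 0.060)/2 ≈ 0.470, so 47%.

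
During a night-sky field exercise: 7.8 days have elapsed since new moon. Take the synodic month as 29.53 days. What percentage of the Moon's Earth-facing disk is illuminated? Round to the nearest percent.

Phase angle: θ = 360°·(7.8 d)/(29.53 d) = 95.1°.
With cos θ = (-0.089), the lit fraction is (1 − (-0.089))/2 ≈ 0.544, so 54%.

54%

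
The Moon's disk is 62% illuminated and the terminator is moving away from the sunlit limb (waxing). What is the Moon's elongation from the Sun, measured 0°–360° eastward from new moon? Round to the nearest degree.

From f = (1 − cos θ)/2: cos θ = 1 − 2×0.62 = -0.240; arccos → 103.9°.
The Moon is waxing (0°–180°), so θ = 103.9° directly.

104°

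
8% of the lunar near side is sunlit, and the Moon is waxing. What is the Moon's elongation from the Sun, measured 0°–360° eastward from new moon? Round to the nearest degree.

33°

cos θ = 1 − 2f = 0.840, giving a principal value of 32.9°.
The Moon is waxing (0°–180°), so θ = 32.9° directly.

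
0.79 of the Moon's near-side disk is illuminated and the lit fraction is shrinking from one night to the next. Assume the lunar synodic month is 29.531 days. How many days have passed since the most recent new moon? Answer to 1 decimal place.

Invert f = (1 − cos θ)/2 to get cos θ = 1 − 2(0.79) = -0.580, hence θ₀ = arccos -0.580 = 125.5°.
Since the Moon is past full (waning), take the reflex angle: θ = 360° − 125.5° = 234.5°.
Age = 29.531 × 234.5°/360° ≈ 19.24 days.

19.2 days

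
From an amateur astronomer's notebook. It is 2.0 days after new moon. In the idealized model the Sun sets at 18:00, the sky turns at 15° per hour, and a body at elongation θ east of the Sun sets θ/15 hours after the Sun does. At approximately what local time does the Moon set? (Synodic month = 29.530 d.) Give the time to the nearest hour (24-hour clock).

The Moon has covered 2.0/29.530 of its cycle, so θ ≈ 360° × 2.0/29.530 = 24.4°.
The Moon trails the Sun by θ/15 = 24.4/15 ≈ 1.63 hours.
18:00 + 1.63 h ≈ 19:38 → 20:00 to the nearest hour.

20:00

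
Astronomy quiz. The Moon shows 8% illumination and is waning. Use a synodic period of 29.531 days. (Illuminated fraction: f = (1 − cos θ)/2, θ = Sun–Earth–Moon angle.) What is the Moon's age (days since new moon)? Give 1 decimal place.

26.8 days

cos θ = 1 − 2f = 0.840, giving a principal value of 32.9°.
A waning Moon lies in 180°–360°, so θ = 360° − 32.9° = 327.1°.
At 360°/29.531 d per day, 327.1° corresponds to 26.84 days.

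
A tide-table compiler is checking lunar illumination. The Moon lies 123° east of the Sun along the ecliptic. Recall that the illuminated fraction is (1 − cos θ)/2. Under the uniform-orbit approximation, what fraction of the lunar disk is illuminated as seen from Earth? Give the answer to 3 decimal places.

0.772

f = (1 − cos 123°)/2 = (1 − (-0.545))/2 ≈ 0.772.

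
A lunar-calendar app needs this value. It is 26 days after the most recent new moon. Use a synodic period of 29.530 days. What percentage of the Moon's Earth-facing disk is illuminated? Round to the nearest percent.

13%

The Moon has covered 26/29.530 of its cycle, so θ ≈ 360° × 26/29.530 = 317.0°.
cos 317.0° = 0.731, so f = (1 − 0.731)/2 = 0.135, so 13%.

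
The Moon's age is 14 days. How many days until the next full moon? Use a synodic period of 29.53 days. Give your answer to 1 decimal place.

0.8 days

Full moon is 0.5 of the way through the cycle: age 0.5 × 29.53 = 14.765 d.
So 0.765 days remain (14.765 − 14).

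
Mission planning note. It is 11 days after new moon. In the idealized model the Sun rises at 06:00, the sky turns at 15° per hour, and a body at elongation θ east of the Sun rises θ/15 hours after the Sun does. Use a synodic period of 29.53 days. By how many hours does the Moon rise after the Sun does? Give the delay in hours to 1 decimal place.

8.9 h

Elongation θ = 360° × 11/29.53 ≈ 134.1°.
At 15° of sky rotation per hour, 134.1° corresponds to a 8.94 h lag.
So the Moon rises 8.94 h after the Sun.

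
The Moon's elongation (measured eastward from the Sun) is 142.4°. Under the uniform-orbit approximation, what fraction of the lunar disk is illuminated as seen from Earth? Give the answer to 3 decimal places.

0.896

cos 142.4° = (-0.792), so f = (1 − (-0.792))/2 = 0.896.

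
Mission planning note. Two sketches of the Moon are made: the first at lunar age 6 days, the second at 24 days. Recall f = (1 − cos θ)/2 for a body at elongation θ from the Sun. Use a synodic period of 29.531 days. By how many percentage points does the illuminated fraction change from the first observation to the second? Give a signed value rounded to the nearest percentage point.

-5 pp

First observation: θ = 360°·6/29.531 = 73.1°, so f = 0.355.
Second observation: θ = 292.6°, f = 0.308.
Δf = 0.308 − 0.355 = -0.047, i.e. -5 pp.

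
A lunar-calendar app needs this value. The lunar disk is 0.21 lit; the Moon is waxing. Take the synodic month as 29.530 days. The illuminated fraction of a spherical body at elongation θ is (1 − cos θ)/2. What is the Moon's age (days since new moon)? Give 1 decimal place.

4.5 days

cos θ = 1 − 2f = 0.580, giving a principal value of 54.5°.
The Moon is waxing (0°–180°), so θ = 54.5° directly.
That fraction of the synodic month is 54.5/360 × 29.530 d ≈ 4.47 d.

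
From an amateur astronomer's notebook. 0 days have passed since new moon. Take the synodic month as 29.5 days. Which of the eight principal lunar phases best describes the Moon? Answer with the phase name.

θ ≈ 360° × 0/29.5 = 0°, which falls in the new moon sector.

new moon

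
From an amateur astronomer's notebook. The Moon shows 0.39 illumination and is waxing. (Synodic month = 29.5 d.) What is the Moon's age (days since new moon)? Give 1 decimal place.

6.3 days

From f = (1 − cos θ)/2: cos θ = 1 − 2×0.39 = 0.220; arccos → 77.3°.
Waxing ⇒ before full, so θ = 77.3°.
At 360°/29.5 d per day, 77.3° corresponds to 6.33 days.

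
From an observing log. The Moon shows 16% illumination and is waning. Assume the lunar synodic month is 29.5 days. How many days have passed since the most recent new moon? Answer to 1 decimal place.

cos θ = 1 − 2f = 0.680, giving a principal value of 47.2°.
Waning ⇒ past full, so θ = 360° − 47.2° = 312.8°.
That fraction of the synodic month is 312.8/360 × 29.5 d ≈ 25.64 d.

25.6 days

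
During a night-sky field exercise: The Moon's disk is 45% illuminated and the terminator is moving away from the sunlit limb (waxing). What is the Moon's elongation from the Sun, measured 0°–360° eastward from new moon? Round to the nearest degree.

84°

Invert f = (1 − cos θ)/2 to get cos θ = 1 − 2(0.45) = 0.100, hence θ₀ = arccos 0.100 = 84.3°.
The Moon is waxing (0°–180°), so θ = 84.3° directly.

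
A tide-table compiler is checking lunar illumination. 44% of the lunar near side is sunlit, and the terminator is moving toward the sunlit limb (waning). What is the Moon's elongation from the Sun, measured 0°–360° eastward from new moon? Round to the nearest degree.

Invert f = (1 − cos θ)/2 to get cos θ = 1 − 2(0.44) = 0.120, hence θ₀ = arccos 0.120 = 83.1°.
Since the Moon is past full (waning), take the reflex angle: θ = 360° − 83.1° = 276.9°.

277°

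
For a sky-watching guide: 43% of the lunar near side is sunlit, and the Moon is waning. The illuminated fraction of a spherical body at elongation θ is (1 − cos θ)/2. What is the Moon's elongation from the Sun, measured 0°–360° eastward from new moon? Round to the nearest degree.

cos θ = 1 − 2f = 0.140, giving a principal value of 82.0°.
Waning ⇒ past full, so θ = 360° − 82.0° = 278.0°.

278°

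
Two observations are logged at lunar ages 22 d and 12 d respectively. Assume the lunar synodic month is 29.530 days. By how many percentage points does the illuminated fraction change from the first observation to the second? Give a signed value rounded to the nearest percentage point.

+40 pp

First observation: θ = 360°·22/29.530 = 268.2°, so f = 0.516.
Second observation: θ = 146.3°, f = 0.916.
Δf = 0.916 − 0.516 = +0.400, i.e. +40 pp.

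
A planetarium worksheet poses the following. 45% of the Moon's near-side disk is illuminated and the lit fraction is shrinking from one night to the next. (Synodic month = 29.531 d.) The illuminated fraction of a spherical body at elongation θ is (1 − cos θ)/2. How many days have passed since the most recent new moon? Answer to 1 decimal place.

Invert f = (1 − cos θ)/2 to get cos θ = 1 − 2(0.45) = 0.100, hence θ₀ = arccos 0.100 = 84.3°.
A waning Moon lies in 180°–360°, so θ = 360° − 84.3° = 275.7°.
Age = 29.531 × 275.7°/360° ≈ 22.62 days.

22.6 days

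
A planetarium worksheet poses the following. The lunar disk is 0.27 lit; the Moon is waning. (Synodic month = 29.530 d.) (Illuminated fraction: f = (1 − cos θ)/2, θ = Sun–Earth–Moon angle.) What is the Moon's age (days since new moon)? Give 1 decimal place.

24.4 days

From f = (1 − cos θ)/2: cos θ = 1 − 2×0.27 = 0.460; arccos → 62.6°.
Waning ⇒ past full, so θ = 360° − 62.6° = 297.4°.
Age = 29.530 × 297.4°/360° ≈ 24.39 days.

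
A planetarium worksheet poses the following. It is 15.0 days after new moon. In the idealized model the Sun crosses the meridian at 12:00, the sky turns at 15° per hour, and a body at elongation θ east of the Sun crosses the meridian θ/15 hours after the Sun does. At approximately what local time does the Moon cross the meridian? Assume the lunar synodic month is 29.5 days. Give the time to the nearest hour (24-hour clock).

Phase angle: θ = 360°·(15.0 d)/(29.5 d) = 183.1°.
The Moon trails the Sun by θ/15 = 183.1/15 ≈ 12.20 hours.
12:00 + 12.20 h ≈ 00:12 → 00:00 to the nearest hour.

00:00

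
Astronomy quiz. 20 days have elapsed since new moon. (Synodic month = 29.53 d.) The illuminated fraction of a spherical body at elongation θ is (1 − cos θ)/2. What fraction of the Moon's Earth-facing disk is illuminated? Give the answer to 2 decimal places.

0.72

The Moon has covered 20/29.53 of its cycle, so θ ≈ 360° × 20/29.53 = 243.8°.
cos 243.8° = (-0.441), so f = (1 − (-0.441))/2 = 0.721.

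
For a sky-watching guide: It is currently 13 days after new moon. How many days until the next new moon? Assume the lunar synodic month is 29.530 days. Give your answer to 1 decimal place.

16.5 days

One full lunation from the last new moon is 29.530 d; remaining = 29.530 − 13 = 16.530 d.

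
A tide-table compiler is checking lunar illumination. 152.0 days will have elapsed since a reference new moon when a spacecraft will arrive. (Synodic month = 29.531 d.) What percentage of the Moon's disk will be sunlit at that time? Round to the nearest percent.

20%

Reduce mod P: 152.0 − 5×29.531 = 4.34 d into the current lunation.
The Moon has covered 4.34/29.531 of its cycle, so θ ≈ 360° × 4.34/29.531 = 53.0°.
cos 53.0° = 0.602, so f = (1 − 0.602)/2 = 0.199, so 20%.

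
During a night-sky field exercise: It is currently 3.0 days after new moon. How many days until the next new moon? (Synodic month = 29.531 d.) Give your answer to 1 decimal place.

26.5 days

The next new moon completes the synodic month: 29.531 − 3.0 = 26.531 days.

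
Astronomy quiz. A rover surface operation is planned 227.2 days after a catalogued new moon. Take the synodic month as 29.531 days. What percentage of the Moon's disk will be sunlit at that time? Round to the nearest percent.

Reduce mod P: 227.2 − 7×29.531 = 20.48 d into the current lunation.
Phase angle: θ = 360°·(20.48 d)/(29.531 d) = 249.7°.
With cos θ = (-0.347), the lit fraction is (1 − (-0.347))/2 ≈ 0.673, so 67%.

67%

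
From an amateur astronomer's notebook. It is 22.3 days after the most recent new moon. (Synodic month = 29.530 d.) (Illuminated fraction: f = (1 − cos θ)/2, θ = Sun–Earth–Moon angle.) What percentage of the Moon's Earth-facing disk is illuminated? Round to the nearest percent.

Phase angle: θ = 360°·(22.3 d)/(29.530 d) = 271.9°.
Illuminated fraction = (1 − cos 271.9°)/2 = (1 − 0.032)/2 ≈ 0.484, so 48%.

48%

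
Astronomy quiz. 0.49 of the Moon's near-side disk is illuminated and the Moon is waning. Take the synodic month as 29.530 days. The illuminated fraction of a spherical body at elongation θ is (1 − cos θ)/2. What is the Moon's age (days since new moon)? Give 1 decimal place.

From f = (1 − cos θ)/2: cos θ = 1 − 2×0.49 = 0.020; arccos → 88.9°.
Since the Moon is past full (waning), take the reflex angle: θ = 360° − 88.9° = 271.1°.
At 360°/29.530 d per day, 271.1° corresponds to 22.24 days.

22.2 days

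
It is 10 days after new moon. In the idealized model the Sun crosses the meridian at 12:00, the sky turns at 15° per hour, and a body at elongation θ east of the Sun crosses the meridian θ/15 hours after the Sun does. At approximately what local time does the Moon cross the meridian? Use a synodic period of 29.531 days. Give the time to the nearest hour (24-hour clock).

20:00

The Moon has covered 10/29.531 of its cycle, so θ ≈ 360° × 10/29.531 = 121.9°.
The Moon trails the Sun by θ/15 = 121.9/15 ≈ 8.13 hours.
12:00 + 8.13 h ≈ 20:08 → 20:00 to the nearest hour.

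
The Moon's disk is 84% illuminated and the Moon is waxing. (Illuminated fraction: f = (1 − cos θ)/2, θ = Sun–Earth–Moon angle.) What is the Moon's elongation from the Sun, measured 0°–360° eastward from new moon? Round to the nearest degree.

133°

cos θ = 1 − 2f = -0.680, giving a principal value of 132.8°.
Waxing ⇒ before full, so θ = 132.8°.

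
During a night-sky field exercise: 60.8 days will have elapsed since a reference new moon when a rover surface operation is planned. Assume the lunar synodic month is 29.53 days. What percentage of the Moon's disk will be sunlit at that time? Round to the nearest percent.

Reduce mod P: 60.8 − 2×29.53 = 1.74 d into the current lunation.
The Moon has covered 1.74/29.53 of its cycle, so θ ≈ 360° × 1.74/29.53 = 21.2°.
With cos θ = 0.932, the lit fraction is (1 − 0.932)/2 ≈ 0.034, so 3%.

3%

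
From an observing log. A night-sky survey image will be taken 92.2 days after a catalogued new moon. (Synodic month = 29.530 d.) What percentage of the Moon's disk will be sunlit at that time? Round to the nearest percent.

Reduce mod P: 92.2 − 3×29.530 = 3.61 d into the current lunation.
Phase angle: θ = 360°·(3.61 d)/(29.530 d) = 44.0°.
Illuminated fraction = (1 − cos 44.0°)/2 = (1 − 0.719)/2 ≈ 0.140, so 14%.

14%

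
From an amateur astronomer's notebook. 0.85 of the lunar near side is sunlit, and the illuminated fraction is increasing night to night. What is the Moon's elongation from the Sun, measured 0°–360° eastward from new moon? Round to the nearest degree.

134°

From f = (1 − cos θ)/2: cos θ = 1 − 2×0.85 = -0.700; arccos → 134.4°.
Before full moon the principal value applies: θ = 134.4°.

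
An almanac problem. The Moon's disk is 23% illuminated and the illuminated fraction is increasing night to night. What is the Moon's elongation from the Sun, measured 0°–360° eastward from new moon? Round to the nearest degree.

cos θ = 1 − 2f = 0.540, giving a principal value of 57.3°.
The Moon is waxing (0°–180°), so θ = 57.3° directly.

57°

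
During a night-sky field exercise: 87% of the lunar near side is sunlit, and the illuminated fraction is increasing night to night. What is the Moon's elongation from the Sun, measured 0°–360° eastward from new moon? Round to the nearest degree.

cos θ = 1 − 2f = -0.740, giving a principal value of 137.7°.
Before full moon the principal value applies: θ = 137.7°.

138°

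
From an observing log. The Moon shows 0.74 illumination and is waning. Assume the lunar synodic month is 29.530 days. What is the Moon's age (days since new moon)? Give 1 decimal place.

19.8 days

cos θ = 1 − 2f = -0.480, giving a principal value of 118.7°.
A waning Moon lies in 180°–360°, so θ = 360° − 118.7° = 241.3°.
Age = 29.530 × 241.3°/360° ≈ 19.79 days.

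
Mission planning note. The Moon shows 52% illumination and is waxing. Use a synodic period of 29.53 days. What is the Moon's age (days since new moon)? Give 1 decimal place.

7.6 days

From f = (1 − cos θ)/2: cos θ = 1 − 2×0.52 = -0.040; arccos → 92.3°.
Before full moon the principal value applies: θ = 92.3°.
That fraction of the synodic month is 92.3/360 × 29.53 d ≈ 7.57 d.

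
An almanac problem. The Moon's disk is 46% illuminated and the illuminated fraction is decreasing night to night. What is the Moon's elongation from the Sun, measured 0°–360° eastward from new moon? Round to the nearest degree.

Invert f = (1 − cos θ)/2 to get cos θ = 1 − 2(0.46) = 0.080, hence θ₀ = arccos 0.080 = 85.4°.
A waning Moon lies in 180°–360°, so θ = 360° − 85.4° = 274.6°.

275°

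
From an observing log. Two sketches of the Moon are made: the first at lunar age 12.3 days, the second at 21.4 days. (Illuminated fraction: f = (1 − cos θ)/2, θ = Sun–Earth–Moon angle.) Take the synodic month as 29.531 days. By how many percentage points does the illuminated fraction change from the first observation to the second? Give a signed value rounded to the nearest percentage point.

-35 percentage points

θ₁ = 360° × 12.3/29.531 = 149.9°, f₁ = (1 − cos θ₁)/2 = 0.933.
θ₂ = 360° × 21.4/29.531 = 260.9°, f₂ = (1 − cos θ₂)/2 = 0.579.
Change = f₂ − f₁ = -0.354 → -35 percentage points.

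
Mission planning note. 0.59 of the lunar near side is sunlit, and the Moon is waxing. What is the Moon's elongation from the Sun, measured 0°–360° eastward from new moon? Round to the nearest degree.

100°

Invert f = (1 − cos θ)/2 to get cos θ = 1 − 2(0.59) = -0.180, hence θ₀ = arccos -0.180 = 100.4°.
Before full moon the principal value applies: θ = 100.4°.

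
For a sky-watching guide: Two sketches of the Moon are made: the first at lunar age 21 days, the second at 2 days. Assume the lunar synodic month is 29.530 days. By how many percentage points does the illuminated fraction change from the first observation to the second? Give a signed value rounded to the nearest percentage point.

θ₁ = 360° × 21/29.530 = 256.0°, f₁ = (1 − cos θ₁)/2 = 0.621.
θ₂ = 360° × 2/29.530 = 24.4°, f₂ = (1 − cos θ₂)/2 = 0.045.
Change = f₂ − f₁ = -0.576 → -58 percentage points.

-58 pp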